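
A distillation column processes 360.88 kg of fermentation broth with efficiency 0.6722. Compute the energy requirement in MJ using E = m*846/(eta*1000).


E = m * 846 / (eta * 1000)
= 360.88 * 846 / (0.6722 * 1000)
= 454.1870 MJ

454.1870 MJ


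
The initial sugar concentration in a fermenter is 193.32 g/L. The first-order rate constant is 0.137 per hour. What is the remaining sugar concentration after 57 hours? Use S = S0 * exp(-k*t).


S = S0 * exp(-k * t)
S = 193.32 * exp(-0.137 * 57)
S = 0.0785 g/L

0.0785 g/L


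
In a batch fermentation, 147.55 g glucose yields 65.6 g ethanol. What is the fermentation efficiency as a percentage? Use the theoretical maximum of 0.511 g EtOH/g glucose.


Fermentation efficiency = (actual / (0.511 * glucose)) * 100
= (65.6 / (0.511 * 147.55)) * 100
= 87.0049%

87.0049%


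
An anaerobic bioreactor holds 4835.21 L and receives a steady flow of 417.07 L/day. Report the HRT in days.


HRT = V / Q
= 4835.21 / 417.07
= 11.5933 days

11.5933 days


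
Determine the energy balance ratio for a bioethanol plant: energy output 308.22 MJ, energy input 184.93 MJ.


EROI = E_out / E_in
= 308.22 / 184.93
= 1.6667

1.6667


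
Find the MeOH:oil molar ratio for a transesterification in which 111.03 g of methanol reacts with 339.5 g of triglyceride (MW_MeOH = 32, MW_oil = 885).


Molar ratio = n_MeOH / n_oil = (MeOH/32) / (oil/885) = (MeOH * 885) / (32 * oil)
= (111.03 * 885) / (32 * 339.5)
= 9.0447

9.0447


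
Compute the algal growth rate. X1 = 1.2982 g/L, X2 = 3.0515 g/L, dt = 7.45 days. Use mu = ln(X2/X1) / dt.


mu = ln(X2/X1) / dt
= ln(3.0515/1.2982) / 7.45
= 0.1147 per day

0.1147 per day


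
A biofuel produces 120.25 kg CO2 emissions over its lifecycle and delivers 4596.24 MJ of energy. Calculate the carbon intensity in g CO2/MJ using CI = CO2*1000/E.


CI = CO2 * 1000 / E
= 120.25 * 1000 / 4596.24
= 26.1627 g CO2/MJ

26.1627 g CO2/MJ


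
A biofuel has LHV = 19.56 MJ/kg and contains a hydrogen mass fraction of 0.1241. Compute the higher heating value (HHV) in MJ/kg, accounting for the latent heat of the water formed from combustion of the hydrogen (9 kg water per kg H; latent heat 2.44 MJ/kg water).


HHV = LHV + H_frac * 9 * 2.44
= 19.56 + 0.1241 * 9 * 2.44
= 22.2852 MJ/kg

22.2852 MJ/kg


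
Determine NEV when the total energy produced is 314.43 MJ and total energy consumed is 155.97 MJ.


NEV = E_out - E_in
= 314.43 - 155.97
= 158.4600 MJ

158.4600 MJ


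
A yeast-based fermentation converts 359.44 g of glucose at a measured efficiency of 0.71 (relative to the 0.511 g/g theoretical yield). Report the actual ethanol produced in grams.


Actual ethanol: m = 0.511 * 359.44 * 0.71
m = 130.4084 g

130.4084 g


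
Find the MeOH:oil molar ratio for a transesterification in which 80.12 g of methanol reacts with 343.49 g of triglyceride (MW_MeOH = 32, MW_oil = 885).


Molar ratio = n_MeOH / n_oil = (MeOH/32) / (oil/885) = (MeOH * 885) / (32 * oil)
= (80.12 * 885) / (32 * 343.49)
= 6.4509

6.4509


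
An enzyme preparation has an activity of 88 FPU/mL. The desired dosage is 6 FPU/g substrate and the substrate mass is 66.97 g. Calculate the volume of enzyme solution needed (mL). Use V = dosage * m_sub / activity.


V = dosage * m_sub / activity
V = 6 * 66.97 / 88
V = 4.5661 mL

4.5661 mL


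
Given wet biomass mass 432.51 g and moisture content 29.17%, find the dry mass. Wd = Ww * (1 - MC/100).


Wd = Ww * (1 - MC/100)
= 432.51 * (1 - 29.17/100)
= 306.3468 g

306.3468 g


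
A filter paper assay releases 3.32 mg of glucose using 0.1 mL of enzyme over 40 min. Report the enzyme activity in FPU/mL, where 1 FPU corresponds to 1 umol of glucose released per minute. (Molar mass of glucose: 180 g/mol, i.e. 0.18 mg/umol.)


Activity = glucose_mg / (0.18 mg/umol * V_mL * t_min)
= 3.32 / (0.18 * 0.1 * 40)
= 4.6111 FPU/mL

4.6111 FPU/mL


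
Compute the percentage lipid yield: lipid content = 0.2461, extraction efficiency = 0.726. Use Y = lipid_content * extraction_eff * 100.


Y = lipid_content * extraction_eff * 100
= 0.2461 * 0.726 * 100
= 17.8669%

17.8669%


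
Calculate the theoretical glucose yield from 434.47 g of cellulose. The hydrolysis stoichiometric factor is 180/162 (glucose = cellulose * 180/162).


glucose = cellulose * 180/162
= 434.47 * 180/162
= 482.7444 g

482.7444 g


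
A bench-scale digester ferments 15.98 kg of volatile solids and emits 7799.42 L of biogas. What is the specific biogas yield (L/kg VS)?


Y = V / VS
= 7799.42 / 15.98
= 488.0738 L/kg VS

488.0738 L/kg VS


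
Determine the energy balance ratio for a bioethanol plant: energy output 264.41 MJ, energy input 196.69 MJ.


EROI = E_out / E_in
= 264.41 / 196.69
= 1.3443

1.3443


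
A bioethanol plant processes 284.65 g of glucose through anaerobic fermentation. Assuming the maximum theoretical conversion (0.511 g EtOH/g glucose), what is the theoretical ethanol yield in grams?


Theoretical ethanol yield: m_EtOH = 0.511 * m_glucose
m_EtOH = 0.511 * 284.65 = 145.4561 g

145.4561 g


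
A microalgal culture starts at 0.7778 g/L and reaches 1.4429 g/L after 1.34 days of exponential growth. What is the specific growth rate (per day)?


mu = ln(X2/X1) / dt
= ln(1.4429/0.7778) / 1.34
= 0.4611 per day

0.4611 per day


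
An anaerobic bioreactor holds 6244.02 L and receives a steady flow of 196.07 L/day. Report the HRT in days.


HRT = V / Q
= 6244.02 / 196.07
= 31.8459 days

31.8459 days


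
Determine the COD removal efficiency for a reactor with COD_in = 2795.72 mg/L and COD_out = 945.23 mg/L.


eta = (COD_in - COD_out) / COD_in * 100
= (2795.72 - 945.23) / 2795.72 * 100
= 66.1901%

66.1901%


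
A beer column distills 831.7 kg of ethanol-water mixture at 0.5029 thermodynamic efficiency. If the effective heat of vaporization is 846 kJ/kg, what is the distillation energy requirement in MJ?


E = m * 846 / (eta * 1000)
= 831.7 * 846 / (0.5029 * 1000)
= 1399.1215 MJ

1399.1215 MJ


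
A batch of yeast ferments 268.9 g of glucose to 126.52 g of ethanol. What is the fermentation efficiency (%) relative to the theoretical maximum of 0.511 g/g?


Fermentation efficiency = (actual / (0.511 * glucose)) * 100
= (126.52 / (0.511 * 268.9)) * 100
= 92.0762%

92.0762%


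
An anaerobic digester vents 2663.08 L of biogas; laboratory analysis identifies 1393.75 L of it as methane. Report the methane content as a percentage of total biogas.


CH4% = V_CH4 / V_total * 100
= 1393.75 / 2663.08 * 100
= 52.3360%

52.3360%


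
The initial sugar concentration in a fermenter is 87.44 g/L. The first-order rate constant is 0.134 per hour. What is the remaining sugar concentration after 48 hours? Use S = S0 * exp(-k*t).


S = S0 * exp(-k * t)
S = 87.44 * exp(-0.134 * 48)
S = 0.1407 g/L

0.1407 g/L


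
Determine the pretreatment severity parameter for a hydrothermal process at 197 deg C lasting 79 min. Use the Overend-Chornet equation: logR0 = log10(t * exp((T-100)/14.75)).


logR0 = log10(t * exp((T - 100) / 14.75))
= log10(79 * exp((197 - 100) / 14.75))
= 4.7537

4.7537


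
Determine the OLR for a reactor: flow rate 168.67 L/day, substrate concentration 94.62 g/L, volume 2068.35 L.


OLR = Q * S / V
= 168.67 * 94.62 / 2068.35
= 7.7161 g/L/day

7.7161 g/L/day


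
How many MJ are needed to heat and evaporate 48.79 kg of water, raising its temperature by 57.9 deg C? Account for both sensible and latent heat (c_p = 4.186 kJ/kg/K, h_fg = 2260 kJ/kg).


E = m_water * (4.186 * dT + 2260) / 1000
= 48.79 * (4.186 * 57.9 + 2260) / 1000
= 122.0906 MJ

122.0906 MJ


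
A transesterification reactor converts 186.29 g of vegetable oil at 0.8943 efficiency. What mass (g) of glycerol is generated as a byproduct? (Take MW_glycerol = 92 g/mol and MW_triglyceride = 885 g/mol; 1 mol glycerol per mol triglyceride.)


glycerol = oil * conv * (92/885)
= 186.29 * 0.8943 * 92 / 885
= 17.3188 g

17.3188 g


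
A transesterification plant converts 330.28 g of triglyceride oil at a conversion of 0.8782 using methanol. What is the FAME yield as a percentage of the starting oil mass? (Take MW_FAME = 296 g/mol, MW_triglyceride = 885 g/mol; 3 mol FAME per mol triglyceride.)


m_FAME = oil * conv * (3 * 296 / 885) = oil * conv * (888/885)
= 330.28 * 0.8782 * 888 / 885
= 291.0351 g
Y = m_FAME / oil * 100 = conv * (888/885) * 100
= 0.8782 * 888 / 885 * 100
= 88.12%

88.12%


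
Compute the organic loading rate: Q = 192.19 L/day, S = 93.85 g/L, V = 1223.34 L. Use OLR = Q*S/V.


OLR = Q * S / V
= 192.19 * 93.85 / 1223.34
= 14.7441 g/L/day

14.7441 g/L/day


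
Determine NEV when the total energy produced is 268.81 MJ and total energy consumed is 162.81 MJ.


NEV = E_out - E_in
= 268.81 - 162.81
= 106.0000 MJ

106.0000 MJ


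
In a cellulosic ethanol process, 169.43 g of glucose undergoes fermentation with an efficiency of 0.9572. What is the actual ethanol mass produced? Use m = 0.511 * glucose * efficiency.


Actual ethanol: m = 0.511 * 169.43 * 0.9572
m = 82.8732 g

82.8732 g


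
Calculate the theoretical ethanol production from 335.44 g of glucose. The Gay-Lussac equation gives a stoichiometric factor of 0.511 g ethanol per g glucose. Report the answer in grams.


Theoretical ethanol yield: m_EtOH = 0.511 * m_glucose
m_EtOH = 0.511 * 335.44 = 171.4098 g

171.4098 g


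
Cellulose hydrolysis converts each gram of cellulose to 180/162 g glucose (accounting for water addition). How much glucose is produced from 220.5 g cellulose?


glucose = cellulose * 180/162
= 220.5 * 180/162
= 245.0000 g

245.0000 g


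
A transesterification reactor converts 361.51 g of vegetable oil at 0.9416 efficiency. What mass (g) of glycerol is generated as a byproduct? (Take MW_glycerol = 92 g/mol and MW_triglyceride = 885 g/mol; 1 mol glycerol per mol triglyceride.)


glycerol = oil * conv * (92/885)
= 361.51 * 0.9416 * 92 / 885
= 35.3860 g

35.3860 g


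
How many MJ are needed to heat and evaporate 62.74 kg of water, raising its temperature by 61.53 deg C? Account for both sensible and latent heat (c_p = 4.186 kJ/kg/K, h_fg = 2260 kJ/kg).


E = m_water * (4.186 * dT + 2260) / 1000
= 62.74 * (4.186 * 61.53 + 2260) / 1000
= 157.9520 MJ

157.9520 MJ


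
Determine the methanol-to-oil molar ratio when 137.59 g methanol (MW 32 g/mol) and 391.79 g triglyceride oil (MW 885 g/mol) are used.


Molar ratio = n_MeOH / n_oil = (MeOH/32) / (oil/885) = (MeOH * 885) / (32 * oil)
= (137.59 * 885) / (32 * 391.79)
= 9.7124

9.7124


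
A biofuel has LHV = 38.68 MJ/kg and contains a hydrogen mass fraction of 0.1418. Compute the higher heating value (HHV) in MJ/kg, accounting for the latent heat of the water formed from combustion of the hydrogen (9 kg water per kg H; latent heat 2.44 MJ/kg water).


HHV = LHV + H_frac * 9 * 2.44
= 38.68 + 0.1418 * 9 * 2.44
= 41.7939 MJ/kg

41.7939 MJ/kg


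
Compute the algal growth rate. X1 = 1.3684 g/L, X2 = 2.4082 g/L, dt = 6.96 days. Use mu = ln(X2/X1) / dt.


mu = ln(X2/X1) / dt
= ln(2.4082/1.3684) / 6.96
= 0.0812 per day

0.0812 per day


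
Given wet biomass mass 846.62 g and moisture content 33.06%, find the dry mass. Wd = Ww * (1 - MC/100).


Wd = Ww * (1 - MC/100)
= 846.62 * (1 - 33.06/100)
= 566.7274 g

566.7274 g


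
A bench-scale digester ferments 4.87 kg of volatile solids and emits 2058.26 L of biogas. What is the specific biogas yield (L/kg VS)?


Y = V / VS
= 2058.26 / 4.87
= 422.6407 L/kg VS

422.6407 L/kg VS


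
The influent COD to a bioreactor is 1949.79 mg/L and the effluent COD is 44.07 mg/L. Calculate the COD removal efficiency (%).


eta = (COD_in - COD_out) / COD_in * 100
= (1949.79 - 44.07) / 1949.79 * 100
= 97.7398%

97.7398%


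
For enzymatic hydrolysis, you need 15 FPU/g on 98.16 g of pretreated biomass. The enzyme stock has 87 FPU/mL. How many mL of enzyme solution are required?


V = dosage * m_sub / activity
V = 15 * 98.16 / 87
V = 16.9241 mL

16.9241 mL


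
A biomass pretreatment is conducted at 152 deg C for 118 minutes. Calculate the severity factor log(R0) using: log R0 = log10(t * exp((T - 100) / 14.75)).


logR0 = log10(t * exp((T - 100) / 14.75))
= log10(118 * exp((152 - 100) / 14.75))
= 3.6030

3.6030


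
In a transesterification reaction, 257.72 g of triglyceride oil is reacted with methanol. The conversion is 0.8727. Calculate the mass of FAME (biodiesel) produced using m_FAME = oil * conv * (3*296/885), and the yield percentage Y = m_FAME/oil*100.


m_FAME = oil * conv * (3 * 296 / 885) = oil * conv * (888/885)
= 257.72 * 0.8727 * 888 / 885
= 225.6747 g
Y = m_FAME / oil * 100 = conv * (888/885) * 100
= 0.8727 * 888 / 885 * 100
= 87.57%

225.6747 g FAME; Y = 87.57%


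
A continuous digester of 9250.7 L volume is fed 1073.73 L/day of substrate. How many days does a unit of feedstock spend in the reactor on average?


HRT = V / Q
= 9250.7 / 1073.73
= 8.6155 days

8.6155 days


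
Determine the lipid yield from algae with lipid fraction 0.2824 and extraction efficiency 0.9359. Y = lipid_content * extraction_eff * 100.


Y = lipid_content * extraction_eff * 100
= 0.2824 * 0.9359 * 100
= 26.4298%

26.4298%


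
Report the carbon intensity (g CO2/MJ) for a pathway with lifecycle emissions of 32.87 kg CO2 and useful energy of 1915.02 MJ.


CI = CO2 * 1000 / E
= 32.87 * 1000 / 1915.02
= 17.1643 g CO2/MJ

17.1643 g CO2/MJ


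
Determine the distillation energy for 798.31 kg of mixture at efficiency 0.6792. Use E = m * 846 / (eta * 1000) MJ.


E = m * 846 / (eta * 1000)
= 798.31 * 846 / (0.6792 * 1000)
= 994.3614 MJ

994.3614 MJ


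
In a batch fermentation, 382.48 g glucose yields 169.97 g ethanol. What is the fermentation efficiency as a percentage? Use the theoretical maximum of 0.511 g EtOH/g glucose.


Fermentation efficiency = (actual / (0.511 * glucose)) * 100
= (169.97 / (0.511 * 382.48)) * 100
= 86.9646%

86.9646%


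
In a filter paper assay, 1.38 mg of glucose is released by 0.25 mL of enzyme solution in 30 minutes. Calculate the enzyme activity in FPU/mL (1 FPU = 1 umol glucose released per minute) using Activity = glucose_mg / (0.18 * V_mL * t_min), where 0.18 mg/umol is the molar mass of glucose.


Activity = glucose_mg / (0.18 mg/umol * V_mL * t_min)
= 1.38 / (0.18 * 0.25 * 30)
= 1.0222 FPU/mL

1.0222 FPU/mL


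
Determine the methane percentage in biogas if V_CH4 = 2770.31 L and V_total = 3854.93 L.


CH4% = V_CH4 / V_total * 100
= 2770.31 / 3854.93 * 100
= 71.8641%

71.8641%


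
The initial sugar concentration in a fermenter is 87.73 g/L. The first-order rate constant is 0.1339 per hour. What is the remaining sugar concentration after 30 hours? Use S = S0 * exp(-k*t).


S = S0 * exp(-k * t)
S = 87.73 * exp(-0.1339 * 30)
S = 1.5797 g/L

1.5797 g/L


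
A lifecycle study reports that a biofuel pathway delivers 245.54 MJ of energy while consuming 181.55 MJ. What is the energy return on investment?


EROI = E_out / E_in
= 245.54 / 181.55
= 1.3525

1.3525


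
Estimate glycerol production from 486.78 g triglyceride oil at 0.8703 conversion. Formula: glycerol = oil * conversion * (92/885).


glycerol = oil * conv * (92/885)
= 486.78 * 0.8703 * 92 / 885
= 44.0399 g

44.0399 g


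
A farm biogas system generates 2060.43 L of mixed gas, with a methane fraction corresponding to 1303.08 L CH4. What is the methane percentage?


CH4% = V_CH4 / V_total * 100
= 1303.08 / 2060.43 * 100
= 63.2431%

63.2431%


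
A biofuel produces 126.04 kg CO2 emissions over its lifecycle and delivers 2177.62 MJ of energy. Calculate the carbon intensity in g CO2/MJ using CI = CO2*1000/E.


CI = CO2 * 1000 / E
= 126.04 * 1000 / 2177.62
= 57.8797 g CO2/MJ

57.8797 g CO2/MJ


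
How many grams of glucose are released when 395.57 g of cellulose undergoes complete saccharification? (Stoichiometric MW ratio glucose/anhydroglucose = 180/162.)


glucose = cellulose * 180/162
= 395.57 * 180/162
= 439.5222 g

439.5222 g


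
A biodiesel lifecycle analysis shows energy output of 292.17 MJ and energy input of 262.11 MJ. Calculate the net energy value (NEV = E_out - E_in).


NEV = E_out - E_in
= 292.17 - 262.11
= 30.0600 MJ

30.0600 MJ


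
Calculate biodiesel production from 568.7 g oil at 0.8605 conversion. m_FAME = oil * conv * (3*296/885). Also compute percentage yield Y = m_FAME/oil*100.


m_FAME = oil * conv * (3 * 296 / 885) = oil * conv * (888/885)
= 568.7 * 0.8605 * 888 / 885
= 491.0252 g
Y = m_FAME / oil * 100 = conv * (888/885) * 100
= 0.8605 * 888 / 885 * 100
= 86.34%

491.0252 g FAME; Y = 86.34%


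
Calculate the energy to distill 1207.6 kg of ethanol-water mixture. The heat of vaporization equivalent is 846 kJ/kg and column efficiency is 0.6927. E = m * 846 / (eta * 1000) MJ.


E = m * 846 / (eta * 1000)
= 1207.6 * 846 / (0.6927 * 1000)
= 1474.8515 MJ

1474.8515 MJ


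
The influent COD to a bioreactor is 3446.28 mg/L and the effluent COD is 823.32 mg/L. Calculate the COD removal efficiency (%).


eta = (COD_in - COD_out) / COD_in * 100
= (3446.28 - 823.32) / 3446.28 * 100
= 76.1099%

76.1099%


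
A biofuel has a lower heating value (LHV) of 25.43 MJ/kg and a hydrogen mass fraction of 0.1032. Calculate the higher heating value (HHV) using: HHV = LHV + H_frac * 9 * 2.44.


HHV = LHV + H_frac * 9 * 2.44
= 25.43 + 0.1032 * 9 * 2.44
= 27.6963 MJ/kg

27.6963 MJ/kg


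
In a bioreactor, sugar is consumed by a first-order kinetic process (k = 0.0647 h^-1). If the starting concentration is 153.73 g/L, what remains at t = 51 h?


S = S0 * exp(-k * t)
S = 153.73 * exp(-0.0647 * 51)
S = 5.6718 g/L

5.6718 g/L


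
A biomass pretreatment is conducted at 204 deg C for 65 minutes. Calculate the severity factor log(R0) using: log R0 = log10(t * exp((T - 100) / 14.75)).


logR0 = log10(t * exp((T - 100) / 14.75))
= log10(65 * exp((204 - 100) / 14.75))
= 4.8751

4.8751


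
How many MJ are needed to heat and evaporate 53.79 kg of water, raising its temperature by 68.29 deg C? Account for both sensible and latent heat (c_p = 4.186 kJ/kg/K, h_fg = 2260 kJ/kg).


E = m_water * (4.186 * dT + 2260) / 1000
= 53.79 * (4.186 * 68.29 + 2260) / 1000
= 136.9419 MJ

136.9419 MJ


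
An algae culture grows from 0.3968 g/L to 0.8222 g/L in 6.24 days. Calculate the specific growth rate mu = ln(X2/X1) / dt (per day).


mu = ln(X2/X1) / dt
= ln(0.8222/0.3968) / 6.24
= 0.1168 per day

0.1168 per day


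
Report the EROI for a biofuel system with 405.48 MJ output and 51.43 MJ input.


EROI = E_out / E_in
= 405.48 / 51.43
= 7.8841

7.8841


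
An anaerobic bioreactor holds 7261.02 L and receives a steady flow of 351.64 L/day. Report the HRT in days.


HRT = V / Q
= 7261.02 / 351.64
= 20.6490 days

20.6490 days


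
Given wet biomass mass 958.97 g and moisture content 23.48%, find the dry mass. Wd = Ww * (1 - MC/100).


Wd = Ww * (1 - MC/100)
= 958.97 * (1 - 23.48/100)
= 733.8038 g

733.8038 g


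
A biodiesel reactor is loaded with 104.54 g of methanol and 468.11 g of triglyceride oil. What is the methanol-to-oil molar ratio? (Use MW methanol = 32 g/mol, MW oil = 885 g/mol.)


Molar ratio = n_MeOH / n_oil = (MeOH/32) / (oil/885) = (MeOH * 885) / (32 * oil)
= (104.54 * 885) / (32 * 468.11)
= 6.1763

6.1763


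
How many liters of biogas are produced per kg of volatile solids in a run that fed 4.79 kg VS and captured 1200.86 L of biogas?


Y = V / VS
= 1200.86 / 4.79
= 250.7015 L/kg VS

250.7015 L/kg VS


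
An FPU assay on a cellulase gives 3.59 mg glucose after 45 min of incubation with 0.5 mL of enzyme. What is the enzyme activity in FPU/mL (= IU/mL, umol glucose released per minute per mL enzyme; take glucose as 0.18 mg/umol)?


Activity = glucose_mg / (0.18 mg/umol * V_mL * t_min)
= 3.59 / (0.18 * 0.5 * 45)
= 0.8864 FPU/mL

0.8864 FPU/mL


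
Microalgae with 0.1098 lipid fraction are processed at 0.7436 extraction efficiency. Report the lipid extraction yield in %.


Y = lipid_content * extraction_eff * 100
= 0.1098 * 0.7436 * 100
= 8.1647%

8.1647%


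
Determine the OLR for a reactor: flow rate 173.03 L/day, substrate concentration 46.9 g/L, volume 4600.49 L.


OLR = Q * S / V
= 173.03 * 46.9 / 4600.49
= 1.7640 g/L/day

1.7640 g/L/day


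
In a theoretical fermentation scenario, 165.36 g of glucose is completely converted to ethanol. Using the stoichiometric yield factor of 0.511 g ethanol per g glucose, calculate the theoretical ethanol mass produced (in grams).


Theoretical ethanol yield: m_EtOH = 0.511 * m_glucose
m_EtOH = 0.511 * 165.36 = 84.4990 g

84.4990 g


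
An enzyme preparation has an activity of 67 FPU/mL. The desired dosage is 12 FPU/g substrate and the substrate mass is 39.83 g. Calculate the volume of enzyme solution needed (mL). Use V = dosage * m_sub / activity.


V = dosage * m_sub / activity
V = 12 * 39.83 / 67
V = 7.1337 mL

7.1337 mL


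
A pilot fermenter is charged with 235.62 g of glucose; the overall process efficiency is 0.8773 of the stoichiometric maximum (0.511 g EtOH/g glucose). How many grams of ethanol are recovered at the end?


Actual ethanol: m = 0.511 * 235.62 * 0.8773
m = 105.6285 g

105.6285 g


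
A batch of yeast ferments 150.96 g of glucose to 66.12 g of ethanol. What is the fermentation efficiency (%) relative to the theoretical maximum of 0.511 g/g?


Fermentation efficiency = (actual / (0.511 * glucose)) * 100
= (66.12 / (0.511 * 150.96)) * 100
= 85.7137%

85.7137%


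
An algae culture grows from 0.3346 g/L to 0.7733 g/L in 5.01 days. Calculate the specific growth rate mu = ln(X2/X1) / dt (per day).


mu = ln(X2/X1) / dt
= ln(0.7733/0.3346) / 5.01
= 0.1672 per day

0.1672 per day


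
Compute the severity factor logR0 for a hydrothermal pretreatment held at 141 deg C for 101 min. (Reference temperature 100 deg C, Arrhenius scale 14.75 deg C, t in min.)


logR0 = log10(t * exp((T - 100) / 14.75))
= log10(101 * exp((141 - 100) / 14.75))
= 3.2115

3.2115


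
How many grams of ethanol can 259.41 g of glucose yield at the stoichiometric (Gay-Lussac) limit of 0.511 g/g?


Theoretical ethanol yield: m_EtOH = 0.511 * m_glucose
m_EtOH = 0.511 * 259.41 = 132.5585 g

132.5585 g


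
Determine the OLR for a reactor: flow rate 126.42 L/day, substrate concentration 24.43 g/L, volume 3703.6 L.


OLR = Q * S / V
= 126.42 * 24.43 / 3703.6
= 0.8339 g/L/day

0.8339 g/L/day


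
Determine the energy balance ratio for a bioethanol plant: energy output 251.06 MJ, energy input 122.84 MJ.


EROI = E_out / E_in
= 251.06 / 122.84
= 2.0438

2.0438


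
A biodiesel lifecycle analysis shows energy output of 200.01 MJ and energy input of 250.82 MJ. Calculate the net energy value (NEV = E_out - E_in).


NEV = E_out - E_in
= 200.01 - 250.82
= -50.8100 MJ

-50.8100 MJ


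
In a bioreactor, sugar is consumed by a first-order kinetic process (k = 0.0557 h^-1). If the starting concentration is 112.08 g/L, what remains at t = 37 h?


S = S0 * exp(-k * t)
S = 112.08 * exp(-0.0557 * 37)
S = 14.2722 g/L

14.2722 g/L


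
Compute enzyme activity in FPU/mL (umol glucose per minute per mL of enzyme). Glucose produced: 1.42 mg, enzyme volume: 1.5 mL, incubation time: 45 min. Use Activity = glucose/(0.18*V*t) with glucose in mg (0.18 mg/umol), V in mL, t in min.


Activity = glucose_mg / (0.18 mg/umol * V_mL * t_min)
= 1.42 / (0.18 * 1.5 * 45)
= 0.1169 FPU/mL

0.1169 FPU/mL


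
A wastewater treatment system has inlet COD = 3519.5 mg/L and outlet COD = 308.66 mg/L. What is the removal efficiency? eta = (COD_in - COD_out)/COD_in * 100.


eta = (COD_in - COD_out) / COD_in * 100
= (3519.5 - 308.66) / 3519.5 * 100
= 91.2300%

91.2300%


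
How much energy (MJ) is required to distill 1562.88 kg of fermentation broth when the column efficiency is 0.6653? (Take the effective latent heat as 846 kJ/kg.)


E = m * 846 / (eta * 1000)
= 1562.88 * 846 / (0.6653 * 1000)
= 1987.3688 MJ

1987.3688 MJ


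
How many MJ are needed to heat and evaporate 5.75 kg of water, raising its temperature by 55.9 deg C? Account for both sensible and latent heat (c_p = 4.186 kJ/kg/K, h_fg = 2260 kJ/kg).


E = m_water * (4.186 * dT + 2260) / 1000
= 5.75 * (4.186 * 55.9 + 2260) / 1000
= 14.3405 MJ

14.3405 MJ


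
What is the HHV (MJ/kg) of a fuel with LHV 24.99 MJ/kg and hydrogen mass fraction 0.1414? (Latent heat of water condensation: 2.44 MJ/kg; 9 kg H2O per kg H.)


HHV = LHV + H_frac * 9 * 2.44
= 24.99 + 0.1414 * 9 * 2.44
= 28.0951 MJ/kg

28.0951 MJ/kg


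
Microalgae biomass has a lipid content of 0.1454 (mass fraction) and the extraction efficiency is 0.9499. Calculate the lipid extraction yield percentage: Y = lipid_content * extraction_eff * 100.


Y = lipid_content * extraction_eff * 100
= 0.1454 * 0.9499 * 100
= 13.8115%

13.8115%


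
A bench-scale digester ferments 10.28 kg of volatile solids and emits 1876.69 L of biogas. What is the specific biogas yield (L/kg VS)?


Y = V / VS
= 1876.69 / 10.28
= 182.5574 L/kg VS

182.5574 L/kg VS


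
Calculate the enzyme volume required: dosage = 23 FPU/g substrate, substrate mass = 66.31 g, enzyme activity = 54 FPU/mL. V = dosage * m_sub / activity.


V = dosage * m_sub / activity
V = 23 * 66.31 / 54
V = 28.2431 mL

28.2431 mL


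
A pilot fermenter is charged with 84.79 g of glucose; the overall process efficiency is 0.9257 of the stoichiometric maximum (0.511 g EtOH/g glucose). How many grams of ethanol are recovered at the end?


Actual ethanol: m = 0.511 * 84.79 * 0.9257
m = 40.1084 g

40.1084 g


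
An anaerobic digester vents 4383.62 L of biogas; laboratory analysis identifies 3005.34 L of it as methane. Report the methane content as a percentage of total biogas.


CH4% = V_CH4 / V_total * 100
= 3005.34 / 4383.62 * 100
= 68.5584%

68.5584%


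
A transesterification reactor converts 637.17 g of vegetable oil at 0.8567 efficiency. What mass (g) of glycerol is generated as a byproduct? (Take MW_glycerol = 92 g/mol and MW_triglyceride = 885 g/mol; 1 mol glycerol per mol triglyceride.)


glycerol = oil * conv * (92/885)
= 637.17 * 0.8567 * 92 / 885
= 56.7451 g

56.7451 g


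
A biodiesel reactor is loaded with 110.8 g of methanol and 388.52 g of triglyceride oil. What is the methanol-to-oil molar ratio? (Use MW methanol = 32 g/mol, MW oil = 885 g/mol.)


Molar ratio = n_MeOH / n_oil = (MeOH/32) / (oil/885) = (MeOH * 885) / (32 * oil)
= (110.8 * 885) / (32 * 388.52)
= 7.8871

7.8871


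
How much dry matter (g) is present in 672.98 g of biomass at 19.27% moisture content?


Wd = Ww * (1 - MC/100)
= 672.98 * (1 - 19.27/100)
= 543.2968 g

543.2968 g


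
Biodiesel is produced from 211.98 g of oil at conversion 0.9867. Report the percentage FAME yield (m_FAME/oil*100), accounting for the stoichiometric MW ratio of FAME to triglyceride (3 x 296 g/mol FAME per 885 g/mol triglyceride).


m_FAME = oil * conv * (3 * 296 / 885) = oil * conv * (888/885)
= 211.98 * 0.9867 * 888 / 885
= 209.8697 g
Y = m_FAME / oil * 100 = conv * (888/885) * 100
= 0.9867 * 888 / 885 * 100
= 99.00%

99.00%


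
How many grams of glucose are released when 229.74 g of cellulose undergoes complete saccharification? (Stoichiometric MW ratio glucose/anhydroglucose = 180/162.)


glucose = cellulose * 180/162
= 229.74 * 180/162
= 255.2667 g

255.2667 g


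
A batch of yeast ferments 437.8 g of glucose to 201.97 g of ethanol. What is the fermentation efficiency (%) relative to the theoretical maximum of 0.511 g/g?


Fermentation efficiency = (actual / (0.511 * glucose)) * 100
= (201.97 / (0.511 * 437.8)) * 100
= 90.2797%

90.2797%


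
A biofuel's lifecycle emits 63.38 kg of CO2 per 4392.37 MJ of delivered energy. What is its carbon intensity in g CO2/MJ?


CI = CO2 * 1000 / E
= 63.38 * 1000 / 4392.37
= 14.4296 g CO2/MJ

14.4296 g CO2/MJ


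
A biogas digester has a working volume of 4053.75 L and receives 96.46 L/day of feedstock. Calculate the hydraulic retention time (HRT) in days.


HRT = V / Q
= 4053.75 / 96.46
= 42.0252 days

42.0252 days


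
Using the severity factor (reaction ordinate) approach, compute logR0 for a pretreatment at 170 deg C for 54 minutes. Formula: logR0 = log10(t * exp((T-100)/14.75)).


logR0 = log10(t * exp((T - 100) / 14.75))
= log10(54 * exp((170 - 100) / 14.75))
= 3.7935

3.7935


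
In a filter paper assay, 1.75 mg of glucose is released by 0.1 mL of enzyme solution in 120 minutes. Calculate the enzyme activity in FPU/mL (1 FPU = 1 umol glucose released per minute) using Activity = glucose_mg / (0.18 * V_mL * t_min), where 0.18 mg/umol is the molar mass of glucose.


Activity = glucose_mg / (0.18 mg/umol * V_mL * t_min)
= 1.75 / (0.18 * 0.1 * 120)
= 0.8102 FPU/mL

0.8102 FPU/mL


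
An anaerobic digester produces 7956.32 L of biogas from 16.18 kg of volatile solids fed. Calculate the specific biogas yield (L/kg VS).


Y = V / VS
= 7956.32 / 16.18
= 491.7379 L/kg VS

491.7379 L/kg VS


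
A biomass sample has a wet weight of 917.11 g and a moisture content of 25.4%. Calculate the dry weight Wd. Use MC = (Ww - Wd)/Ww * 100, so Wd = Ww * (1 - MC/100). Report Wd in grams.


Wd = Ww * (1 - MC/100)
= 917.11 * (1 - 25.4/100)
= 684.1641 g

684.1641 g


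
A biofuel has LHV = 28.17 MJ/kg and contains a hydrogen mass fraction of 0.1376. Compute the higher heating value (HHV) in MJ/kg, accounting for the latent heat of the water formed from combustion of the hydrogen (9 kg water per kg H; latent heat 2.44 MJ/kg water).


HHV = LHV + H_frac * 9 * 2.44
= 28.17 + 0.1376 * 9 * 2.44
= 31.1917 MJ/kg

31.1917 MJ/kg


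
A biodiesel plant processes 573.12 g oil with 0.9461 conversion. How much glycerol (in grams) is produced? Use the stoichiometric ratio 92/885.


glycerol = oil * conv * (92/885)
= 573.12 * 0.9461 * 92 / 885
= 56.3673 g

56.3673 g


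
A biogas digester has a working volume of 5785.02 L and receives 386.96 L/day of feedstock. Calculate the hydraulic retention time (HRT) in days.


HRT = V / Q
= 5785.02 / 386.96
= 14.9499 days

14.9499 days


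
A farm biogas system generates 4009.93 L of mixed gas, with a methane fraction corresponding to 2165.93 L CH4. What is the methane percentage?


CH4% = V_CH4 / V_total * 100
= 2165.93 / 4009.93 * 100
= 54.0142%

54.0142%


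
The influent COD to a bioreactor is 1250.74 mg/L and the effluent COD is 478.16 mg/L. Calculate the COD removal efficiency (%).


eta = (COD_in - COD_out) / COD_in * 100
= (1250.74 - 478.16) / 1250.74 * 100
= 61.7698%

61.7698%


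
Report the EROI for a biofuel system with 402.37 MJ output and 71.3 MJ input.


EROI = E_out / E_in
= 402.37 / 71.3
= 5.6433

5.6433


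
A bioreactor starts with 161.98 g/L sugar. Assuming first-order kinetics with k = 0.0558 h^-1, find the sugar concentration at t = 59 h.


S = S0 * exp(-k * t)
S = 161.98 * exp(-0.0558 * 59)
S = 6.0211 g/L

6.0211 g/L


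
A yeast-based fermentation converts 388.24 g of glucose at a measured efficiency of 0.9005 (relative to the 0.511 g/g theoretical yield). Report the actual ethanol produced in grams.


Actual ethanol: m = 0.511 * 388.24 * 0.9005
m = 178.6508 g

178.6508 g


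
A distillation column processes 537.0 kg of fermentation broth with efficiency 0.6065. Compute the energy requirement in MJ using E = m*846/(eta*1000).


E = m * 846 / (eta * 1000)
= 537.0 * 846 / (0.6065 * 1000)
= 749.0552 MJ

749.0552 MJ


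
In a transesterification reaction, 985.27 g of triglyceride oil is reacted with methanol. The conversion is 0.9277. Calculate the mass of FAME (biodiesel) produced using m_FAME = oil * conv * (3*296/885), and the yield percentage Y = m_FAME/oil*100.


m_FAME = oil * conv * (3 * 296 / 885) = oil * conv * (888/885)
= 985.27 * 0.9277 * 888 / 885
= 917.1334 g
Y = m_FAME / oil * 100 = conv * (888/885) * 100
= 0.9277 * 888 / 885 * 100
= 93.08%

917.1334 g FAME; Y = 93.08%


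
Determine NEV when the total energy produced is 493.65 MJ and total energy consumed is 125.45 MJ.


NEV = E_out - E_in
= 493.65 - 125.45
= 368.2000 MJ

368.2000 MJ


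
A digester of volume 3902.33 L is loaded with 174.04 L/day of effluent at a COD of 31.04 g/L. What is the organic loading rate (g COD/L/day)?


OLR = Q * S / V
= 174.04 * 31.04 / 3902.33
= 1.3844 g/L/day

1.3844 g/L/day


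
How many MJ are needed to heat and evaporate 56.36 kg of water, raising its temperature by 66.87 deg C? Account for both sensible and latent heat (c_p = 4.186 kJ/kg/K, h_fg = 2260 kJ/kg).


E = m_water * (4.186 * dT + 2260) / 1000
= 56.36 * (4.186 * 66.87 + 2260) / 1000
= 143.1498 MJ

143.1498 MJ


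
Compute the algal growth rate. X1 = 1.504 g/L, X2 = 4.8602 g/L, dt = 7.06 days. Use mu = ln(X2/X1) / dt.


mu = ln(X2/X1) / dt
= ln(4.8602/1.504) / 7.06
= 0.1661 per day

0.1661 per day


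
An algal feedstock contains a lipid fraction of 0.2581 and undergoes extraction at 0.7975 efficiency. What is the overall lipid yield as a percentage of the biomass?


Y = lipid_content * extraction_eff * 100
= 0.2581 * 0.7975 * 100
= 20.5835%

20.5835%


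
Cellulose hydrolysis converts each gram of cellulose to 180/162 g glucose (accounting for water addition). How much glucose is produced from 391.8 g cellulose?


glucose = cellulose * 180/162
= 391.8 * 180/162
= 435.3333 g

435.3333 g


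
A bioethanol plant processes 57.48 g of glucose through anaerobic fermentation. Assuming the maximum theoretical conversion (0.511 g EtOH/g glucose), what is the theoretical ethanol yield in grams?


Theoretical ethanol yield: m_EtOH = 0.511 * m_glucose
m_EtOH = 0.511 * 57.48 = 29.3723 g

29.3723 g


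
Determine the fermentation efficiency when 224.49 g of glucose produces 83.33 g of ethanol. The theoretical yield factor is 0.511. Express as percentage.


Fermentation efficiency = (actual / (0.511 * glucose)) * 100
= (83.33 / (0.511 * 224.49)) * 100
= 72.6413%

72.6413%


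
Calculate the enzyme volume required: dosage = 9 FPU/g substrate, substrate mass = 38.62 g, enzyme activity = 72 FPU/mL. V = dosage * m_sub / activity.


V = dosage * m_sub / activity
V = 9 * 38.62 / 72
V = 4.8275 mL

4.8275 mL


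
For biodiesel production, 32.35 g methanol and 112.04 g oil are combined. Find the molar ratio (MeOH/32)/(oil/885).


Molar ratio = n_MeOH / n_oil = (MeOH/32) / (oil/885) = (MeOH * 885) / (32 * oil)
= (32.35 * 885) / (32 * 112.04)
= 7.9854

7.9854


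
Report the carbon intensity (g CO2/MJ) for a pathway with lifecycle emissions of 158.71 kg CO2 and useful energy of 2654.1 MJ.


CI = CO2 * 1000 / E
= 158.71 * 1000 / 2654.1
= 59.7980 g CO2/MJ

59.7980 g CO2/MJ


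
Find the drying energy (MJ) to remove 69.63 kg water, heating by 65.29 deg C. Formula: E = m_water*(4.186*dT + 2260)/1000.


E = m_water * (4.186 * dT + 2260) / 1000
= 69.63 * (4.186 * 65.29 + 2260) / 1000
= 176.3940 MJ

176.3940 MJ


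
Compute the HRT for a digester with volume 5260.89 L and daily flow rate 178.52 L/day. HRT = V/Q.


HRT = V / Q
= 5260.89 / 178.52
= 29.4695 days

29.4695 days


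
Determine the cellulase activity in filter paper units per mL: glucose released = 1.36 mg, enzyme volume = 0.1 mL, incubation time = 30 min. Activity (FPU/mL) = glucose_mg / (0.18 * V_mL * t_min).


Activity = glucose_mg / (0.18 mg/umol * V_mL * t_min)
= 1.36 / (0.18 * 0.1 * 30)
= 2.5185 FPU/mL

2.5185 FPU/mL


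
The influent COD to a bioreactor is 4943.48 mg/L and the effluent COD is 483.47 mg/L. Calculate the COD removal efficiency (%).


eta = (COD_in - COD_out) / COD_in * 100
= (4943.48 - 483.47) / 4943.48 * 100
= 90.2200%

90.2200%


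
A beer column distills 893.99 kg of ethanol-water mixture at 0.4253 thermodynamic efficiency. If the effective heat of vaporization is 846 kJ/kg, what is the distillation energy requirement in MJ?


E = m * 846 / (eta * 1000)
= 893.99 * 846 / (0.4253 * 1000)
= 1778.3107 MJ

1778.3107 MJ


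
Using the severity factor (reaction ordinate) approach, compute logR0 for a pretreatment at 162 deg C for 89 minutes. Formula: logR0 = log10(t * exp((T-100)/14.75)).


logR0 = log10(t * exp((T - 100) / 14.75))
= log10(89 * exp((162 - 100) / 14.75))
= 3.7749

3.7749


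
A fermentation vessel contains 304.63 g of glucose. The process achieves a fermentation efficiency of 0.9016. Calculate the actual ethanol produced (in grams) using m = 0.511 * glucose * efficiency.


Actual ethanol: m = 0.511 * 304.63 * 0.9016
m = 140.3484 g

140.3484 g


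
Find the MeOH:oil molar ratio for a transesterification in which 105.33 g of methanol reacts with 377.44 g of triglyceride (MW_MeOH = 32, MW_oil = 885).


Molar ratio = n_MeOH / n_oil = (MeOH/32) / (oil/885) = (MeOH * 885) / (32 * oil)
= (105.33 * 885) / (32 * 377.44)
= 7.7179

7.7179


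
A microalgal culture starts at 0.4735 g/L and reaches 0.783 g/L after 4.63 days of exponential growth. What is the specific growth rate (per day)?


mu = ln(X2/X1) / dt
= ln(0.783/0.4735) / 4.63
= 0.1086 per day

0.1086 per day


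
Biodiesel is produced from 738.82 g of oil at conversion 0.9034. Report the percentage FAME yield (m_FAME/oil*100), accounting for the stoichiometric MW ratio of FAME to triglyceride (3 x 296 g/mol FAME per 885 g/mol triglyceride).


m_FAME = oil * conv * (3 * 296 / 885) = oil * conv * (888/885)
= 738.82 * 0.9034 * 888 / 885
= 669.7125 g
Y = m_FAME / oil * 100 = conv * (888/885) * 100
= 0.9034 * 888 / 885 * 100
= 90.65%

90.65%


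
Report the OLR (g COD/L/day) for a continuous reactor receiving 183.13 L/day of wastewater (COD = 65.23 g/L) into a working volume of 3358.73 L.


OLR = Q * S / V
= 183.13 * 65.23 / 3358.73
= 3.5566 g/L/day

3.5566 g/L/day


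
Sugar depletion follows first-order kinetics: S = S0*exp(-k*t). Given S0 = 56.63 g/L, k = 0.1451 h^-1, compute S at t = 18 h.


S = S0 * exp(-k * t)
S = 56.63 * exp(-0.1451 * 18)
S = 4.1568 g/L

4.1568 g/L


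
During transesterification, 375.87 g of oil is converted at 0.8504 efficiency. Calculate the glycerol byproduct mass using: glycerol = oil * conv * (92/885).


glycerol = oil * conv * (92/885)
= 375.87 * 0.8504 * 92 / 885
= 33.2281 g

33.2281 g


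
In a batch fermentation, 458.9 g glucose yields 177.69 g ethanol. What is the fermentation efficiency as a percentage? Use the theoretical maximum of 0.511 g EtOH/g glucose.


Fermentation efficiency = (actual / (0.511 * glucose)) * 100
= (177.69 / (0.511 * 458.9)) * 100
= 75.7747%

75.7747%


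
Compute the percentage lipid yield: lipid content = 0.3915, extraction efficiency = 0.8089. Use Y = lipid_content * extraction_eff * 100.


Y = lipid_content * extraction_eff * 100
= 0.3915 * 0.8089 * 100
= 31.6684%

31.6684%


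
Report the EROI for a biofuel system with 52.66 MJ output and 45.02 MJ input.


EROI = E_out / E_in
= 52.66 / 45.02
= 1.1697

1.1697


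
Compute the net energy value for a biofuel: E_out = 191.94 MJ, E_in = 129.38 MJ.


NEV = E_out - E_in
= 191.94 - 129.38
= 62.5600 MJ

62.5600 MJ


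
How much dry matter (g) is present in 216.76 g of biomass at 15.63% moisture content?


Wd = Ww * (1 - MC/100)
= 216.76 * (1 - 15.63/100)
= 182.8804 g

182.8804 g


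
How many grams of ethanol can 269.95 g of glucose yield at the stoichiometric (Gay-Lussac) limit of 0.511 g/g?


Theoretical ethanol yield: m_EtOH = 0.511 * m_glucose
m_EtOH = 0.511 * 269.95 = 137.9444 g

137.9444 g


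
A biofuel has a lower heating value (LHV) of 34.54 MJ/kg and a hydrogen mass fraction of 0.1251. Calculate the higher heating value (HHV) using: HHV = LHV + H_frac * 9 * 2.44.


HHV = LHV + H_frac * 9 * 2.44
= 34.54 + 0.1251 * 9 * 2.44
= 37.2872 MJ/kg

37.2872 MJ/kg


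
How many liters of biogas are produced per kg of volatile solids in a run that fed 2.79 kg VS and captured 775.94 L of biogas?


Y = V / VS
= 775.94 / 2.79
= 278.1147 L/kg VS

278.1147 L/kg VS
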